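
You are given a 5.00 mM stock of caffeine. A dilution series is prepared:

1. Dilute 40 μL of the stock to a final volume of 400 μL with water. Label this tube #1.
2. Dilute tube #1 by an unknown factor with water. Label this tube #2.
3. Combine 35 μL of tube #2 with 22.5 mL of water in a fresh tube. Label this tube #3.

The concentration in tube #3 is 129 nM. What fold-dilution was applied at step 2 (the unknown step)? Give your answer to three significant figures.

6.02-fold

Step 1: 40 μL brought to 400 μL → factor 400/40 = 10
Step 2: unknown factor x
Step 3: 35 μL + 22.5 mL = 22535 μL total → factor 22535/35 = 643.86
Product of known-step factors = 6438.6
Overall factor = 5.00 mM / (129 nM) = 38760
x = 38760 / 6438.6 = 6.02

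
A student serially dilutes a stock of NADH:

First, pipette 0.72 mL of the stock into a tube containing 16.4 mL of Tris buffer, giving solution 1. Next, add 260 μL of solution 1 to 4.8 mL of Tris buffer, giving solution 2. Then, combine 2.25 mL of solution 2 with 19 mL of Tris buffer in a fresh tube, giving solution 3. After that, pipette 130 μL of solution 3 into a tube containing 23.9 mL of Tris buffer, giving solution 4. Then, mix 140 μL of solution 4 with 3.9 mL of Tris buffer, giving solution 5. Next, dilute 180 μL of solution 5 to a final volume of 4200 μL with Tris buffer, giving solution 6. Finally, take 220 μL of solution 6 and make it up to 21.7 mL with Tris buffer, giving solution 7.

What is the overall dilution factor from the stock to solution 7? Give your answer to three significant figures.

5.37 × 10^10

Step 1: 0.72 mL + 16.4 mL = 17.12 mL total → factor 17.12/0.72 = 23.778
Step 2: 260 μL + 4.8 mL = 5060 μL total → factor 5060/260 = 19.462
Step 3: 2.25 mL + 19 mL = 21.25 mL total → factor 21.25/2.25 = 9.4444
Step 4: 130 μL + 23.9 mL = 24030 μL total → factor 24030/130 = 184.85
Step 5: 140 μL + 3.9 mL = 4040 μL total → factor 4040/140 = 28.857
Step 6: 180 μL brought to 4200 μL → factor 4200/180 = 23.333
Step 7: 220 μL brought to 21.7 mL → factor 21700/220 = 98.636
Overall dilution factor = 23.778 × 19.462 × 9.4444 × 184.85 × 28.857 × 23.333 × 98.636 = 5.3654 × 10^10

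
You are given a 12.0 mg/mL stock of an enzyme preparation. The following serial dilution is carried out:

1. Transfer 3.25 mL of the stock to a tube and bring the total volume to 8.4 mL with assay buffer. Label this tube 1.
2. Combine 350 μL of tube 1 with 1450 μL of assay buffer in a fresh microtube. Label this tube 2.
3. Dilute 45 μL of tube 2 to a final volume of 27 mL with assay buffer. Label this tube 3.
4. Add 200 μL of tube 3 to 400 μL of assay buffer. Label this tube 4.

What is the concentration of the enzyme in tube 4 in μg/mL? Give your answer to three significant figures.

0.502 μg/mL

Step 1: 3.25 mL brought to 8.4 mL → factor 8.4/3.25 = 2.5846
Step 2: 350 μL + 1450 μL = 1800 μL total → factor 1800/350 = 5.1429
Step 3: 45 μL brought to 27 mL → factor 27000/45 = 600
Step 4: 200 μL + 400 μL = 600 μL total → factor 600/200 = 3
Overall dilution factor = 2.5846 × 5.1429 × 600 × 3 = 23926
Final = 12.0 mg/mL / 23926 = 0.0005015 mg/mL = 0.502 μg/mL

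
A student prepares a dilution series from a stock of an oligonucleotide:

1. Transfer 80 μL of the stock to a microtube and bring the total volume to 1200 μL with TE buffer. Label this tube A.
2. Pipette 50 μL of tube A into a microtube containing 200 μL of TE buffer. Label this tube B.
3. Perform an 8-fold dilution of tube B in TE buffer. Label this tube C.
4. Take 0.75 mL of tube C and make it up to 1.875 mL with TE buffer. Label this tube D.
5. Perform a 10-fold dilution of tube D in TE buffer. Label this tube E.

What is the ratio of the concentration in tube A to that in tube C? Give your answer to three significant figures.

Step 1: 80 μL brought to 1200 μL → factor 1200/80 = 15
Step 2: 50 μL + 200 μL = 250 μL total → factor 250/50 = 5
Step 3: 8-fold → factor 8
Dilution factor to tube A = 15; to tube C = 600
[tube A]/[tube C] = (factor to tube C)/(factor to tube A) = 600/15 = 40.0

40.0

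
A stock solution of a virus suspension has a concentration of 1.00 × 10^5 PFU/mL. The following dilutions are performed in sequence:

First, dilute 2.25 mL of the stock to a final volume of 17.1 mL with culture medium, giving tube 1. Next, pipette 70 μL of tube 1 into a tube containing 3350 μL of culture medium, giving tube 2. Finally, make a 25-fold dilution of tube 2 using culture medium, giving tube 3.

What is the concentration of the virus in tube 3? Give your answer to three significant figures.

10.8 PFU/mL

Step 1: 2.25 mL brought to 17.1 mL → factor 17.1/2.25 = 7.6
Step 2: 70 μL + 3350 μL = 3420 μL total → factor 3420/70 = 48.857
Step 3: 25-fold → factor 25
Overall dilution factor = 7.6 × 48.857 × 25 = 9282.9
Final = 1.00 × 10^5 PFU/mL / 9282.9 = 10.8 PFU/mL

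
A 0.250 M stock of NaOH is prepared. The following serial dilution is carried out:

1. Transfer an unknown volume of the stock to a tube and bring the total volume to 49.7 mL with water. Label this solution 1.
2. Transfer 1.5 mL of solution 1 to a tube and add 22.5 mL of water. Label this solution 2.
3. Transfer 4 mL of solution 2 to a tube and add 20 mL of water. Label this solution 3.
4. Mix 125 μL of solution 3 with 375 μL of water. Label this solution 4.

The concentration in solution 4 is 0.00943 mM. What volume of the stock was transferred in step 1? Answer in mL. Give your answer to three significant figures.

0.720 mL

Step 1: v brought to 49.7 mL → factor = 49.7 mL/v
Step 2: 1.5 mL + 22.5 mL = 24 mL total → factor 24/1.5 = 16
Step 3: 4 mL + 20 mL = 24 mL total → factor 24/4 = 6
Step 4: 125 μL + 375 μL = 500 μL total → factor 500/125 = 4
Product of known-step factors = 384
Overall factor = 0.250 M / (0.00943 mM) = 26511
Step-1 factor = 26511 / 384 = 69.039
v = 49.7 mL / 69.039 = 0.720 mL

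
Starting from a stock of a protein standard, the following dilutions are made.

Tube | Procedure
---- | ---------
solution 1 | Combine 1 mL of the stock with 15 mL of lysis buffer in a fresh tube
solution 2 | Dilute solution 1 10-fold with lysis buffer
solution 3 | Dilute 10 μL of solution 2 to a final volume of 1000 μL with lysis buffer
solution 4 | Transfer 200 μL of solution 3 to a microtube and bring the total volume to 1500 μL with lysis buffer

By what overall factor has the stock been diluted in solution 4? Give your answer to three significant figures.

Step 1: 1 mL + 15 mL = 16 mL total → factor 16/1 = 16
Step 2: 10-fold → factor 10
Step 3: 10 μL brought to 1000 μL → factor 1000/10 = 100
Step 4: 200 μL brought to 1500 μL → factor 1500/200 = 7.5
Overall dilution factor = 16 × 10 × 100 × 7.5 = 1.2 × 10^5

1.20 × 10^5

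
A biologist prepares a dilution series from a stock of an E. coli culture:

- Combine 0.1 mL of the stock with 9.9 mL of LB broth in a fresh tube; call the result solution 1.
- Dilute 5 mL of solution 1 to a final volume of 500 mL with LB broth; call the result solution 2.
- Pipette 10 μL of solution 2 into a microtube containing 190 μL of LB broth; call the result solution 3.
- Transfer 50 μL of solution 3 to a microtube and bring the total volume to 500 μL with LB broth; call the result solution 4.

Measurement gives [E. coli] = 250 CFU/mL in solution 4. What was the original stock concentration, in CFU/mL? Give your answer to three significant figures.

5.00 × 10^8 CFU/mL

Step 1: 0.1 mL + 9.9 mL = 10 mL total → factor 10/0.1 = 100
Step 2: 5 mL brought to 500 mL → factor 500/5 = 100
Step 3: 10 μL + 190 μL = 200 μL total → factor 200/10 = 20
Step 4: 50 μL brought to 500 μL → factor 500/50 = 10
Overall dilution factor = 100 × 100 × 20 × 10 = 2 × 10^6
Stock = 250 CFU/mL × 2 × 10^6 = 5.00 × 10^8 CFU/mL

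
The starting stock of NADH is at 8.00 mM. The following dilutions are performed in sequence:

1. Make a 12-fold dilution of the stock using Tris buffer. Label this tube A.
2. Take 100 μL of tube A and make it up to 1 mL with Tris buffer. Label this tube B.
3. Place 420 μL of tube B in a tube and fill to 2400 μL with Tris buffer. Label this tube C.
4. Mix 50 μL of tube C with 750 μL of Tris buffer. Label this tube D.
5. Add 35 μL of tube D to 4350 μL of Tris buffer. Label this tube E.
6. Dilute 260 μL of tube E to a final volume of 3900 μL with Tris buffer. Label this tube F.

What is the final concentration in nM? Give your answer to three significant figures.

Step 1: 12-fold → factor 12
Step 2: 100 μL brought to 1 mL → factor 1000/100 = 10
Step 3: 420 μL brought to 2400 μL → factor 2400/420 = 5.7143
Step 4: 50 μL + 750 μL = 800 μL total → factor 800/50 = 16
Step 5: 35 μL + 4350 μL = 4385 μL total → factor 4385/35 = 125.29
Step 6: 260 μL brought to 3900 μL → factor 3900/260 = 15
Overall dilution factor = 12 × 10 × 5.7143 × 16 × 125.29 × 15 = 2.0618 × 10^7
Final = 8.00 mM / 2.0618 × 10^7 = 3.880 × 10^-7 mM = 0.388 nM

0.388 nM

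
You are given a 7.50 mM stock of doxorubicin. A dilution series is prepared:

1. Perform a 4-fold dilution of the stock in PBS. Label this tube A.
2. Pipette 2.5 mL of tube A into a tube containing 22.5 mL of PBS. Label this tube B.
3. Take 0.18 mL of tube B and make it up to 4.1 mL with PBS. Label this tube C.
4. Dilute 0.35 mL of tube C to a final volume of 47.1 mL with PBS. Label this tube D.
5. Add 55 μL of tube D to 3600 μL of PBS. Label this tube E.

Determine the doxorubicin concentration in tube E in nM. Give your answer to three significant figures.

Step 1: 4-fold → factor 4
Step 2: 2.5 mL + 22.5 mL = 25 mL total → factor 25/2.5 = 10
Step 3: 0.18 mL brought to 4.1 mL → factor 4.1/0.18 = 22.778
Step 4: 0.35 mL brought to 47.1 mL → factor 47.1/0.35 = 134.57
Step 5: 55 μL + 3600 μL = 3655 μL total → factor 3655/55 = 66.455
Overall dilution factor = 4 × 10 × 22.778 × 134.57 × 66.455 = 8.148 × 10^6
Final = 7.50 mM / 8.148 × 10^6 = 9.205 × 10^-7 mM = 0.920 nM

0.920 nM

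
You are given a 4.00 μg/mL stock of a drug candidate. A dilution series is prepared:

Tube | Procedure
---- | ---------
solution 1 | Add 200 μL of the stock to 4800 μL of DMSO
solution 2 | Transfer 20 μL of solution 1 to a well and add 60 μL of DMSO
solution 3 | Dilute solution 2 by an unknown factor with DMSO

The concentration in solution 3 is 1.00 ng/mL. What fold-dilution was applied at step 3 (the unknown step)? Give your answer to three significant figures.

Step 1: 200 μL + 4800 μL = 5000 μL total → factor 5000/200 = 25
Step 2: 20 μL + 60 μL = 80 μL total → factor 80/20 = 4
Step 3: unknown factor x
Product of known-step factors = 100
Overall factor = 4.00 μg/mL / (1.00 ng/mL) = 4000
x = 4000 / 100 = 40.0

40.0-fold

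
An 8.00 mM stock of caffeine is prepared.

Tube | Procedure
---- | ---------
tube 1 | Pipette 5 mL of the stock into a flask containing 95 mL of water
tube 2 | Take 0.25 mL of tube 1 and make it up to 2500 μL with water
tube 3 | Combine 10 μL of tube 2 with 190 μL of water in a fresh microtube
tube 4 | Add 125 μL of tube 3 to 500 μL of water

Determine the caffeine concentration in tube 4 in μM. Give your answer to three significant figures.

0.400 μM

Step 1: 5 mL + 95 mL = 100 mL total → factor 100/5 = 20
Step 2: 0.25 mL brought to 2500 μL → factor 2.5/0.25 = 10
Step 3: 10 μL + 190 μL = 200 μL total → factor 200/10 = 20
Step 4: 125 μL + 500 μL = 625 μL total → factor 625/125 = 5
Overall dilution factor = 20 × 10 × 20 × 5 = 20000
Final = 8.00 mM / 20000 = 0.0004000 mM = 0.400 μM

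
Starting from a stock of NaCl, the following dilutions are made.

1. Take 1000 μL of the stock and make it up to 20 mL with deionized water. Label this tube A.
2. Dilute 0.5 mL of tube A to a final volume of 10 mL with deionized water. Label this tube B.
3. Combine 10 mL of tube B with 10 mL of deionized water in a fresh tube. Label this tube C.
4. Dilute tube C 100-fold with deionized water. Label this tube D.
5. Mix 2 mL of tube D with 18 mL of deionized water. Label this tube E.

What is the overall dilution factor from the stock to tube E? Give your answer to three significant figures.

8.00 × 10^5

Step 1: 1000 μL brought to 20 mL → factor 20000/1000 = 20
Step 2: 0.5 mL brought to 10 mL → factor 10/0.5 = 20
Step 3: 10 mL + 10 mL = 20 mL total → factor 20/10 = 2
Step 4: 100-fold → factor 100
Step 5: 2 mL + 18 mL = 20 mL total → factor 20/2 = 10
Overall dilution factor = 20 × 20 × 2 × 100 × 10 = 8 × 10^5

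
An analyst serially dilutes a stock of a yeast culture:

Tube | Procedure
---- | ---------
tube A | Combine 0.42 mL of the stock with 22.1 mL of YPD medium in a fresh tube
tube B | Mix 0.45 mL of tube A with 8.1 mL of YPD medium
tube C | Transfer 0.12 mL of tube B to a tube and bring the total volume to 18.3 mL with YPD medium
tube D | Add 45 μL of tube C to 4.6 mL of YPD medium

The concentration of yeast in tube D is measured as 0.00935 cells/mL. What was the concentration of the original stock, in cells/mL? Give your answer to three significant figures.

Step 1: 0.42 mL + 22.1 mL = 22.52 mL total → factor 22.52/0.42 = 53.619
Step 2: 0.45 mL + 8.1 mL = 8.55 mL total → factor 8.55/0.45 = 19
Step 3: 0.12 mL brought to 18.3 mL → factor 18.3/0.12 = 152.5
Step 4: 45 μL + 4.6 mL = 4645 μL total → factor 4645/45 = 103.22
Overall dilution factor = 53.619 × 19 × 152.5 × 103.22 = 1.6037 × 10^7
Stock = 0.00935 cells/mL × 1.6037 × 10^7 = 1.50 × 10^5 cells/mL

1.50 × 10^5 cells/mL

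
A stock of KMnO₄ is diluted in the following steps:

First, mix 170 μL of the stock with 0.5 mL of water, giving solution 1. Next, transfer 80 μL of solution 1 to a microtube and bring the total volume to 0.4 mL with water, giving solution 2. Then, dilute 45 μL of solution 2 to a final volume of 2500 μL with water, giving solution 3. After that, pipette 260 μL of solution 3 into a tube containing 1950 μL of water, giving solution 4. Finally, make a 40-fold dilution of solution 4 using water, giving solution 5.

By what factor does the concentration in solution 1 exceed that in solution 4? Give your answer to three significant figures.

2.36 × 10^3

Step 1: 170 μL + 0.5 mL = 670 μL total → factor 670/170 = 3.9412
Step 2: 80 μL brought to 0.4 mL → factor 400/80 = 5
Step 3: 45 μL brought to 2500 μL → factor 2500/45 = 55.556
Step 4: 260 μL + 1950 μL = 2210 μL total → factor 2210/260 = 8.5
Dilution factor to solution 1 = 3.9412; to solution 4 = 9305.6
[solution 1]/[solution 4] = (factor to solution 4)/(factor to solution 1) = 9305.6/3.9412 = 2.36 × 10^3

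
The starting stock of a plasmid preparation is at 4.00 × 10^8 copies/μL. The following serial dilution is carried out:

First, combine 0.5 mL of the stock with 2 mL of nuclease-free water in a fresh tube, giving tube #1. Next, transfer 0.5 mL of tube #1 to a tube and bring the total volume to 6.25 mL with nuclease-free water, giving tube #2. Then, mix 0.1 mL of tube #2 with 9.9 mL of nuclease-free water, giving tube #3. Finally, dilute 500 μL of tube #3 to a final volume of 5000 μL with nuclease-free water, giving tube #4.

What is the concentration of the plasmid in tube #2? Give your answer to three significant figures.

6.40 × 10^6 copies/μL

Step 1: 0.5 mL + 2 mL = 2.5 mL total → factor 2.5/0.5 = 5
Step 2: 0.5 mL brought to 6.25 mL → factor 6.25/0.5 = 12.5
Dilution factor through tube #2 = 5 × 12.5 = 62.5
[tube #2] = 4.00 × 10^8 copies/μL / 62.5 = 6.40 × 10^6 copies/μL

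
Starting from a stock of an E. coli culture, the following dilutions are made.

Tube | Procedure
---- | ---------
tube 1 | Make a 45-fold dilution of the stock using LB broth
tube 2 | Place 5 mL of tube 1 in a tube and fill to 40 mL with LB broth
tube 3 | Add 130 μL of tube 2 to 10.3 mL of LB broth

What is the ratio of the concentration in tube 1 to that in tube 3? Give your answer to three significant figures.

642

Step 1: 45-fold → factor 45
Step 2: 5 mL brought to 40 mL → factor 40/5 = 8
Step 3: 130 μL + 10.3 mL = 10430 μL total → factor 10430/130 = 80.231
Dilution factor to tube 1 = 45; to tube 3 = 28883
[tube 1]/[tube 3] = (factor to tube 3)/(factor to tube 1) = 28883/45 = 642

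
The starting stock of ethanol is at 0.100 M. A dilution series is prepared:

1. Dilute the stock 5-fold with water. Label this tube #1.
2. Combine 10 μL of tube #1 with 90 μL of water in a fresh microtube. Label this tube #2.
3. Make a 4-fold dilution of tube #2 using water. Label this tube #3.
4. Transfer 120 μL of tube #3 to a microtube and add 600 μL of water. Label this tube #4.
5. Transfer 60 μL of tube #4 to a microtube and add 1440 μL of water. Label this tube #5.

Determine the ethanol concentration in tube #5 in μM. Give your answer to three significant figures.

Step 1: 5-fold → factor 5
Step 2: 10 μL + 90 μL = 100 μL total → factor 100/10 = 10
Step 3: 4-fold → factor 4
Step 4: 120 μL + 600 μL = 720 μL total → factor 720/120 = 6
Step 5: 60 μL + 1440 μL = 1500 μL total → factor 1500/60 = 25
Overall dilution factor = 5 × 10 × 4 × 6 × 25 = 30000
Final = 0.100 M / 30000 = 3.333 × 10^-6 M = 3.33 μM

3.33 μM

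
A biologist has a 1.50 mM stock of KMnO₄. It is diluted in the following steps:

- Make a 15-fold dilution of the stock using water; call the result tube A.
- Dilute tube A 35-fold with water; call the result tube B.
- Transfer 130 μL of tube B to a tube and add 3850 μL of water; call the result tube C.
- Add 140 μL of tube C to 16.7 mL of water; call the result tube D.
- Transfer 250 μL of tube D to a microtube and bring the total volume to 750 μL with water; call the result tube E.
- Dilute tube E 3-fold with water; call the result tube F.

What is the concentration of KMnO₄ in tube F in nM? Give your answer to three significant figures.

Step 1: 15-fold → factor 15
Step 2: 35-fold → factor 35
Step 3: 130 μL + 3850 μL = 3980 μL total → factor 3980/130 = 30.615
Step 4: 140 μL + 16.7 mL = 16840 μL total → factor 16840/140 = 120.29
Step 5: 250 μL brought to 750 μL → factor 750/250 = 3
Step 6: 3-fold → factor 3
Dilution factor through tube F = 15 × 35 × 30.615 × 120.29 × 3 × 3 = 1.74 × 10^7
[tube F] = 1.50 mM / 1.74 × 10^7 = 8.621 × 10^-8 mM = 0.0862 nM

0.0862 nM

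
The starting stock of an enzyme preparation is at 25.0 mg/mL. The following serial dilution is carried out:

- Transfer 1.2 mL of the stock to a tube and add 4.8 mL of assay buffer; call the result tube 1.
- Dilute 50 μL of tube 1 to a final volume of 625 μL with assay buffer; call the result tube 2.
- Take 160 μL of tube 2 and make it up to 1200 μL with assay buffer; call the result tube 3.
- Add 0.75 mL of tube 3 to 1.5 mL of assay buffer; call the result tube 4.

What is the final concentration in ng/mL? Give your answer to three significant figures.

1.78 × 10^4 ng/mL

Step 1: 1.2 mL + 4.8 mL = 6 mL total → factor 6/1.2 = 5
Step 2: 50 μL brought to 625 μL → factor 625/50 = 12.5
Step 3: 160 μL brought to 1200 μL → factor 1200/160 = 7.5
Step 4: 0.75 mL + 1.5 mL = 2.25 mL total → factor 2.25/0.75 = 3
Overall dilution factor = 5 × 12.5 × 7.5 × 3 = 1406.2
Final = 25.0 mg/mL / 1406.2 = 0.01778 mg/mL = 1.78 × 10^4 ng/mL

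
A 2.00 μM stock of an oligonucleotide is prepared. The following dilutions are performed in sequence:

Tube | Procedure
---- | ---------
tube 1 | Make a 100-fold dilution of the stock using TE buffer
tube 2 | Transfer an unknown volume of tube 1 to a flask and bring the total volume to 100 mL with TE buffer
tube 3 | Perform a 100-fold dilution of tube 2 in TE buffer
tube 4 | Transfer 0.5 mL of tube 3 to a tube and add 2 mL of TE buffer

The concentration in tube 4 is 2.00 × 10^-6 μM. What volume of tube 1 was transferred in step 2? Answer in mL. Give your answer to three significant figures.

5.00 mL

Step 1: 100-fold → factor 100
Step 2: v brought to 100 mL → factor = 100 mL/v
Step 3: 100-fold → factor 100
Step 4: 0.5 mL + 2 mL = 2.5 mL total → factor 2.5/0.5 = 5
Product of known-step factors = 50000
Overall factor = 2.00 μM / (2.00 × 10^-6 μM) = 1 × 10^6
Step-2 factor = 1 × 10^6 / 50000 = 20
v = 100 mL / 20 = 5.00 mL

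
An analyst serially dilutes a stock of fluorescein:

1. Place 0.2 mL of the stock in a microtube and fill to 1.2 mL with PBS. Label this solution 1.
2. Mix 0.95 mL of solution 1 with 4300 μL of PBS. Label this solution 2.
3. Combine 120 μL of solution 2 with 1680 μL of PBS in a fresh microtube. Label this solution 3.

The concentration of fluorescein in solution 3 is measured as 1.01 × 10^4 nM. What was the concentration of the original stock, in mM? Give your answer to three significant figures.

Step 1: 0.2 mL brought to 1.2 mL → factor 1.2/0.2 = 6
Step 2: 0.95 mL + 4300 μL = 5.25 mL total → factor 5.25/0.95 = 5.5263
Step 3: 120 μL + 1680 μL = 1800 μL total → factor 1800/120 = 15
Overall dilution factor = 6 × 5.5263 × 15 = 497.37
Stock = 1.01 × 10^4 nM × 497.37 = 5.023 × 10^6 nM = 5.02 mM

5.02 mM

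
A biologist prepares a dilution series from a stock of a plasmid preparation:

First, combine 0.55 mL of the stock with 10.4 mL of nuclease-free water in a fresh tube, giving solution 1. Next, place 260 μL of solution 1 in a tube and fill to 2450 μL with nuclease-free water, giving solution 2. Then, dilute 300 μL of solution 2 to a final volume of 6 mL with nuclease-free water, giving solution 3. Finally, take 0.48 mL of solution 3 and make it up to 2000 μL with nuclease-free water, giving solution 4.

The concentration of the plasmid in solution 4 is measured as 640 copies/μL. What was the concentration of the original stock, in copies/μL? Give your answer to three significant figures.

Step 1: 0.55 mL + 10.4 mL = 10.95 mL total → factor 10.95/0.55 = 19.909
Step 2: 260 μL brought to 2450 μL → factor 2450/260 = 9.4231
Step 3: 300 μL brought to 6 mL → factor 6000/300 = 20
Step 4: 0.48 mL brought to 2000 μL → factor 2/0.48 = 4.1667
Overall dilution factor = 19.909 × 9.4231 × 20 × 4.1667 = 15634
Stock = 640 copies/μL × 15634 = 1.00 × 10^7 copies/μL

1.00 × 10^7 copies/μL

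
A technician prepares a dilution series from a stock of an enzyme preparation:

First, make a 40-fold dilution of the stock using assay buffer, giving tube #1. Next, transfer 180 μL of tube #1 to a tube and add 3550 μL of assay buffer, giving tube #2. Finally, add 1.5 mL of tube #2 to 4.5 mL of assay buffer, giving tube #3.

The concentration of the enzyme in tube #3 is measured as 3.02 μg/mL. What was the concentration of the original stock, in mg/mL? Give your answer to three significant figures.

10.0 mg/mL

Step 1: 40-fold → factor 40
Step 2: 180 μL + 3550 μL = 3730 μL total → factor 3730/180 = 20.722
Step 3: 1.5 mL + 4.5 mL = 6 mL total → factor 6/1.5 = 4
Overall dilution factor = 40 × 20.722 × 4 = 3315.6
Stock = 3.02 μg/mL × 3315.6 = 1.001 × 10^4 μg/mL = 10.0 mg/mL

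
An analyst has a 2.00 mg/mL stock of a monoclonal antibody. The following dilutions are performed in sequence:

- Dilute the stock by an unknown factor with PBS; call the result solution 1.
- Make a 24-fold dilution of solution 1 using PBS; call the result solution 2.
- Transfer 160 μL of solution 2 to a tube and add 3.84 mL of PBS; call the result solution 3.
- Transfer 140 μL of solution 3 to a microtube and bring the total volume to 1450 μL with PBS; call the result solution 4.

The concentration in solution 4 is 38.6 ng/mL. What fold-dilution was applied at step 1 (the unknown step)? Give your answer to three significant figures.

Step 1: unknown factor x
Step 2: 24-fold → factor 24
Step 3: 160 μL + 3.84 mL = 4000 μL total → factor 4000/160 = 25
Step 4: 140 μL brought to 1450 μL → factor 1450/140 = 10.357
Product of known-step factors = 6214.3
Overall factor = 2.00 mg/mL / (38.6 ng/mL) = 51813
x = 51813 / 6214.3 = 8.34

8.34-fold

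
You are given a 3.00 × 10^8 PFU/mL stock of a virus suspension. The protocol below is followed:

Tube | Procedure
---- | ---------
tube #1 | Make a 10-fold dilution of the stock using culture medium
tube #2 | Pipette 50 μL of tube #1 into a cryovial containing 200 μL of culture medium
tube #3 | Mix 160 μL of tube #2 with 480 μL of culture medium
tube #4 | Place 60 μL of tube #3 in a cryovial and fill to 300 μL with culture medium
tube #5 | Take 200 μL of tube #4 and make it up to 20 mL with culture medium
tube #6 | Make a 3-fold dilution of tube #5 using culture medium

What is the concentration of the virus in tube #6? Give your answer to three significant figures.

Step 1: 10-fold → factor 10
Step 2: 50 μL + 200 μL = 250 μL total → factor 250/50 = 5
Step 3: 160 μL + 480 μL = 640 μL total → factor 640/160 = 4
Step 4: 60 μL brought to 300 μL → factor 300/60 = 5
Step 5: 200 μL brought to 20 mL → factor 20000/200 = 100
Step 6: 3-fold → factor 3
Overall dilution factor = 10 × 5 × 4 × 5 × 100 × 3 = 3 × 10^5
Final = 3.00 × 10^8 PFU/mL / 3 × 10^5 = 1.00 × 10^3 PFU/mL

1.00 × 10^3 PFU/mL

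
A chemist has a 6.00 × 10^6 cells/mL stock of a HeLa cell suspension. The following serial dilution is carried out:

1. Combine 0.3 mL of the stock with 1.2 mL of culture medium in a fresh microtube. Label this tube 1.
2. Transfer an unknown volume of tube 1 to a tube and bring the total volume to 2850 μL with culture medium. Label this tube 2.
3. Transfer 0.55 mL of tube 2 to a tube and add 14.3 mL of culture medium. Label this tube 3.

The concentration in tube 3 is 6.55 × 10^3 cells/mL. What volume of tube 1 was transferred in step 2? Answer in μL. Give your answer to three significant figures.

Step 1: 0.3 mL + 1.2 mL = 1.5 mL total → factor 1.5/0.3 = 5
Step 2: v brought to 2850 μL → factor = 2850 μL/v
Step 3: 0.55 mL + 14.3 mL = 14.85 mL total → factor 14.85/0.55 = 27
Product of known-step factors = 135
Overall factor = 6.00 × 10^6 cells/mL / (6.55 × 10^3 cells/mL) = 916.03
Step-2 factor = 916.03 / 135 = 6.7854
v = 2850 μL / 6.7854 = 420 μL

420 μL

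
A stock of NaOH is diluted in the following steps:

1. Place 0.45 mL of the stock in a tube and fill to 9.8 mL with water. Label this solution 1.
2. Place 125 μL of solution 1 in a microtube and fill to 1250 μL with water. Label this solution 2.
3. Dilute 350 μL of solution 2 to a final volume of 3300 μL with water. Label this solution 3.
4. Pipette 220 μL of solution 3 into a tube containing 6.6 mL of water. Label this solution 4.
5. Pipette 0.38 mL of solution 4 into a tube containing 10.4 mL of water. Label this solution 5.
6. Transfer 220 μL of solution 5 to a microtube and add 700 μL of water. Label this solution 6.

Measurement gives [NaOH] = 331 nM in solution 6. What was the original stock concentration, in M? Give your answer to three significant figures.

Step 1: 0.45 mL brought to 9.8 mL → factor 9.8/0.45 = 21.778
Step 2: 125 μL brought to 1250 μL → factor 1250/125 = 10
Step 3: 350 μL brought to 3300 μL → factor 3300/350 = 9.4286
Step 4: 220 μL + 6.6 mL = 6820 μL total → factor 6820/220 = 31
Step 5: 0.38 mL + 10.4 mL = 10.78 mL total → factor 10.78/0.38 = 28.368
Step 6: 220 μL + 700 μL = 920 μL total → factor 920/220 = 4.1818
Overall dilution factor = 21.778 × 10 × 9.4286 × 31 × 28.368 × 4.1818 = 7.5513 × 10^6
Stock = 331 nM × 7.5513 × 10^6 = 2.499 × 10^9 nM = 2.50 M

2.50 M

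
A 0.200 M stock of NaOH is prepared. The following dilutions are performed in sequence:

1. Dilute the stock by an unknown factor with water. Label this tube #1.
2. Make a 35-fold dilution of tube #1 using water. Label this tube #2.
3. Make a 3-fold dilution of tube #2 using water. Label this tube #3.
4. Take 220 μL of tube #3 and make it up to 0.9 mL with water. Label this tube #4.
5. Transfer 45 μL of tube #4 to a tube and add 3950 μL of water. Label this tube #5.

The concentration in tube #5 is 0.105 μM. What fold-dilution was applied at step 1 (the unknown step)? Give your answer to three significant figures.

49.9-fold

Step 1: unknown factor x
Step 2: 35-fold → factor 35
Step 3: 3-fold → factor 3
Step 4: 220 μL brought to 0.9 mL → factor 900/220 = 4.0909
Step 5: 45 μL + 3950 μL = 3995 μL total → factor 3995/45 = 88.778
Product of known-step factors = 38134
Overall factor = 0.200 M / (0.105 μM) = 1.9048 × 10^6
x = 1.9048 × 10^6 / 38134 = 49.9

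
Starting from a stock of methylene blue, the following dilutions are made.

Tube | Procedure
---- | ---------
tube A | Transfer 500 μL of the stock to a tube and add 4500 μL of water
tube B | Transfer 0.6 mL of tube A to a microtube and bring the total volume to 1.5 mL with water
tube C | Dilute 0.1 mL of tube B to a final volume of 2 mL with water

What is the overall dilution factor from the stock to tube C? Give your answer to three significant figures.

Step 1: 500 μL + 4500 μL = 5000 μL total → factor 5000/500 = 10
Step 2: 0.6 mL brought to 1.5 mL → factor 1.5/0.6 = 2.5
Step 3: 0.1 mL brought to 2 mL → factor 2/0.1 = 20
Overall dilution factor = 10 × 2.5 × 20 = 500

500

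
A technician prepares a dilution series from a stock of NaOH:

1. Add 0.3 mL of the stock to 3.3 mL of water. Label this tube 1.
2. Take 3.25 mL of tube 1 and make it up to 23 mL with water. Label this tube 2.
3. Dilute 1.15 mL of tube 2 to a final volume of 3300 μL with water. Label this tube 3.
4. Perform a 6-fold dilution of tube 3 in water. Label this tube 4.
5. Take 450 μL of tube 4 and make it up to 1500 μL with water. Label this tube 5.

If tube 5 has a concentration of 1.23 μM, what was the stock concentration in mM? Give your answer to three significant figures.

5.99 mM

Step 1: 0.3 mL + 3.3 mL = 3.6 mL total → factor 3.6/0.3 = 12
Step 2: 3.25 mL brought to 23 mL → factor 23/3.25 = 7.0769
Step 3: 1.15 mL brought to 3300 μL → factor 3.3/1.15 = 2.8696
Step 4: 6-fold → factor 6
Step 5: 450 μL brought to 1500 μL → factor 1500/450 = 3.3333
Overall dilution factor = 12 × 7.0769 × 2.8696 × 6 × 3.3333 = 4873.8
Stock = 1.23 μM × 4873.8 = 5995 μM = 5.99 mM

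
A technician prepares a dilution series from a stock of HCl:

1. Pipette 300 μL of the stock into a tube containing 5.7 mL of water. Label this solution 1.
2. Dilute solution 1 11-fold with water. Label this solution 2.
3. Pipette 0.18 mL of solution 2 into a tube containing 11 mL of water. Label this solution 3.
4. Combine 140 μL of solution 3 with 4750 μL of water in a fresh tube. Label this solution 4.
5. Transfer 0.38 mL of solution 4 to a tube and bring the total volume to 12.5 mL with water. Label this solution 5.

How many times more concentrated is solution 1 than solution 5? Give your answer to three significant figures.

Step 1: 300 μL + 5.7 mL = 6000 μL total → factor 6000/300 = 20
Step 2: 11-fold → factor 11
Step 3: 0.18 mL + 11 mL = 11.18 mL total → factor 11.18/0.18 = 62.111
Step 4: 140 μL + 4750 μL = 4890 μL total → factor 4890/140 = 34.929
Step 5: 0.38 mL brought to 12.5 mL → factor 12.5/0.38 = 32.895
Dilution factor to solution 1 = 20; to solution 5 = 1.57 × 10^7
[solution 1]/[solution 5] = (factor to solution 5)/(factor to solution 1) = 1.57 × 10^7/20 = 7.85 × 10^5

7.85 × 10^5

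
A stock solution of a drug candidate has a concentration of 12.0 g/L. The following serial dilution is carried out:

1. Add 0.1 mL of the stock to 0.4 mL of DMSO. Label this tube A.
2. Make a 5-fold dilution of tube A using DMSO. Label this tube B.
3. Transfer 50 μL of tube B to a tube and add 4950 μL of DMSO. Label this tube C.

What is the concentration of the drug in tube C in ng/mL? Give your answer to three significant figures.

4.80 × 10^3 ng/mL

Step 1: 0.1 mL + 0.4 mL = 0.5 mL total → factor 0.5/0.1 = 5
Step 2: 5-fold → factor 5
Step 3: 50 μL + 4950 μL = 5000 μL total → factor 5000/50 = 100
Overall dilution factor = 5 × 5 × 100 = 2500
Final = 12.0 g/L / 2500 = 0.004800 g/L = 4.80 × 10^3 ng/mL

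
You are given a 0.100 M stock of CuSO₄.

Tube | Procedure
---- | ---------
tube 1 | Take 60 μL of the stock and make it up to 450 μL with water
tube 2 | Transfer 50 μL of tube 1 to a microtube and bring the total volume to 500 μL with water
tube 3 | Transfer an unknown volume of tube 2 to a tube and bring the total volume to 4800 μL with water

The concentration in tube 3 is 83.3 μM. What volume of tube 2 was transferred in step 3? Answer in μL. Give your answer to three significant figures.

300 μL

Step 1: 60 μL brought to 450 μL → factor 450/60 = 7.5
Step 2: 50 μL brought to 500 μL → factor 500/50 = 10
Step 3: v brought to 4800 μL → factor = 4800 μL/v
Product of known-step factors = 75
Overall factor = 0.100 M / (83.3 μM) = 1200.5
Step-3 factor = 1200.5 / 75 = 16.006
v = 4800 μL / 16.006 = 300 μL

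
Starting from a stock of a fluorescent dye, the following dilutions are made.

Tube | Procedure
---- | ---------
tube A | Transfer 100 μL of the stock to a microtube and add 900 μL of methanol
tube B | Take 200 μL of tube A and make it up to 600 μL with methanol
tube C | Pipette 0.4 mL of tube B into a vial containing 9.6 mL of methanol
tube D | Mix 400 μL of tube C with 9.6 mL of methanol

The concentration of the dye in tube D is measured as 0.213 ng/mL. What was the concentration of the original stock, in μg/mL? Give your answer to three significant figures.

3.99 μg/mL

Step 1: 100 μL + 900 μL = 1000 μL total → factor 1000/100 = 10
Step 2: 200 μL brought to 600 μL → factor 600/200 = 3
Step 3: 0.4 mL + 9.6 mL = 10 mL total → factor 10/0.4 = 25
Step 4: 400 μL + 9.6 mL = 10000 μL total → factor 10000/400 = 25
Overall dilution factor = 10 × 3 × 25 × 25 = 18750
Stock = 0.213 ng/mL × 18750 = 3994 ng/mL = 3.99 μg/mL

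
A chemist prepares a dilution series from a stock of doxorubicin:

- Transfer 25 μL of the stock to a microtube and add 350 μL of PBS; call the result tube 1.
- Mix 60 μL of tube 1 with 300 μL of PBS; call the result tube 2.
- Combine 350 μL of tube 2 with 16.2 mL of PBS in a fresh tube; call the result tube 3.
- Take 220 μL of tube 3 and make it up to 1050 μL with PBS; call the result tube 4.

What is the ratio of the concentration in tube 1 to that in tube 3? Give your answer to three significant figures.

Step 1: 25 μL + 350 μL = 375 μL total → factor 375/25 = 15
Step 2: 60 μL + 300 μL = 360 μL total → factor 360/60 = 6
Step 3: 350 μL + 16.2 mL = 16550 μL total → factor 16550/350 = 47.286
Dilution factor to tube 1 = 15; to tube 3 = 4255.7
[tube 1]/[tube 3] = (factor to tube 3)/(factor to tube 1) = 4255.7/15 = 284

284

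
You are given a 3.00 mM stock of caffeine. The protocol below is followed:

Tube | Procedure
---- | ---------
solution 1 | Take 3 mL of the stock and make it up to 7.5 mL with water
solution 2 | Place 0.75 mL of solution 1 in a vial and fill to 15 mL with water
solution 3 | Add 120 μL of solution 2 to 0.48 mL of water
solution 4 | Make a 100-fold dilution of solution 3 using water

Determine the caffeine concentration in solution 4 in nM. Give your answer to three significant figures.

120 nM

Step 1: 3 mL brought to 7.5 mL → factor 7.5/3 = 2.5
Step 2: 0.75 mL brought to 15 mL → factor 15/0.75 = 20
Step 3: 120 μL + 0.48 mL = 600 μL total → factor 600/120 = 5
Step 4: 100-fold → factor 100
Overall dilution factor = 2.5 × 20 × 5 × 100 = 25000
Final = 3.00 mM / 25000 = 0.0001200 mM = 120 nM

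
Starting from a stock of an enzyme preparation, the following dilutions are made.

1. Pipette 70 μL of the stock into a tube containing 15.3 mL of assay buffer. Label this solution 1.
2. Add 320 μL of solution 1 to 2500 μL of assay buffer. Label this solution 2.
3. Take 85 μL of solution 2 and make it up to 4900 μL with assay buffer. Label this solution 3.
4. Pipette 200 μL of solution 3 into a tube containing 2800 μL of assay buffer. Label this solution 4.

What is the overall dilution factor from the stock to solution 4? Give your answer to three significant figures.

Step 1: 70 μL + 15.3 mL = 15370 μL total → factor 15370/70 = 219.57
Step 2: 320 μL + 2500 μL = 2820 μL total → factor 2820/320 = 8.8125
Step 3: 85 μL brought to 4900 μL → factor 4900/85 = 57.647
Step 4: 200 μL + 2800 μL = 3000 μL total → factor 3000/200 = 15
Overall dilution factor = 219.57 × 8.8125 × 57.647 × 15 = 1.6732 × 10^6

1.67 × 10^6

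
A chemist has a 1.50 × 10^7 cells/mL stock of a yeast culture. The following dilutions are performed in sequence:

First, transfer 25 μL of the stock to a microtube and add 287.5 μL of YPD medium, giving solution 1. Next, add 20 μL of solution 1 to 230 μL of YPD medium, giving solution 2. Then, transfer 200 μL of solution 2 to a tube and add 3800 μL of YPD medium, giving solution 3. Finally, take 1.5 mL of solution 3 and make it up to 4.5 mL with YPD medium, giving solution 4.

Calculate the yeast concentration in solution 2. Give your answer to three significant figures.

Step 1: 25 μL + 287.5 μL = 312.5 μL total → factor 312.5/25 = 12.5
Step 2: 20 μL + 230 μL = 250 μL total → factor 250/20 = 12.5
Dilution factor through solution 2 = 12.5 × 12.5 = 156.25
[solution 2] = 1.50 × 10^7 cells/mL / 156.25 = 9.60 × 10^4 cells/mL

9.60 × 10^4 cells/mL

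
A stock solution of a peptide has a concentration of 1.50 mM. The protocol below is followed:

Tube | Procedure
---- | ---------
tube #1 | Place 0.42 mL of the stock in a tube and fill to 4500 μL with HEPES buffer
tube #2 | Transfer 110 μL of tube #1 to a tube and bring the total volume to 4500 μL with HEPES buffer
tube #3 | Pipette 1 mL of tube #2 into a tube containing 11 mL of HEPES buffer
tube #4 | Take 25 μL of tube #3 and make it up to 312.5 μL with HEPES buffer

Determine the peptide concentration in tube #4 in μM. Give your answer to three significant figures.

0.0228 μM

Step 1: 0.42 mL brought to 4500 μL → factor 4.5/0.42 = 10.714
Step 2: 110 μL brought to 4500 μL → factor 4500/110 = 40.909
Step 3: 1 mL + 11 mL = 12 mL total → factor 12/1 = 12
Step 4: 25 μL brought to 312.5 μL → factor 312.5/25 = 12.5
Overall dilution factor = 10.714 × 40.909 × 12 × 12.5 = 65747
Final = 1.50 mM / 65747 = 2.281 × 10^-5 mM = 0.0228 μM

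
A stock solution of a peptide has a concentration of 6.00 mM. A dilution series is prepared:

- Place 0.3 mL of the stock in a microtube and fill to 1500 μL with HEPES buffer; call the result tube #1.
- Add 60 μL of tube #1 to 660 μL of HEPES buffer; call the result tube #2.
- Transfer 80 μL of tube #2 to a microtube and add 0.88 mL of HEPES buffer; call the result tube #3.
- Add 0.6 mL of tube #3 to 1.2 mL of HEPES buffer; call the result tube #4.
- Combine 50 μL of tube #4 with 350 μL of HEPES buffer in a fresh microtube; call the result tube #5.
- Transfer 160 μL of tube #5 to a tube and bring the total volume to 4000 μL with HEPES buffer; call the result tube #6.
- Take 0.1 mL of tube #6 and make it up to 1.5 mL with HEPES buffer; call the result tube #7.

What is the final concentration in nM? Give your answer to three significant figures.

0.926 nM

Step 1: 0.3 mL brought to 1500 μL → factor 1.5/0.3 = 5
Step 2: 60 μL + 660 μL = 720 μL total → factor 720/60 = 12
Step 3: 80 μL + 0.88 mL = 960 μL total → factor 960/80 = 12
Step 4: 0.6 mL + 1.2 mL = 1.8 mL total → factor 1.8/0.6 = 3
Step 5: 50 μL + 350 μL = 400 μL total → factor 400/50 = 8
Step 6: 160 μL brought to 4000 μL → factor 4000/160 = 25
Step 7: 0.1 mL brought to 1.5 mL → factor 1.5/0.1 = 15
Overall dilution factor = 5 × 12 × 12 × 3 × 8 × 25 × 15 = 6.48 × 10^6
Final = 6.00 mM / 6.48 × 10^6 = 9.259 × 10^-7 mM = 0.926 nM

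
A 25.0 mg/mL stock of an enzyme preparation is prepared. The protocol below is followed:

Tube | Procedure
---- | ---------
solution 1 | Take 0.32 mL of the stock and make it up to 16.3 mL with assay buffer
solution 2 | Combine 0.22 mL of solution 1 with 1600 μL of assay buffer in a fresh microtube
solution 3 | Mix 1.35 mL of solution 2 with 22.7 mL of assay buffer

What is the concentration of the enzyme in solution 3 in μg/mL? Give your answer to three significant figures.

3.33 μg/mL

Step 1: 0.32 mL brought to 16.3 mL → factor 16.3/0.32 = 50.938
Step 2: 0.22 mL + 1600 μL = 1.82 mL total → factor 1.82/0.22 = 8.2727
Step 3: 1.35 mL + 22.7 mL = 24.05 mL total → factor 24.05/1.35 = 17.815
Overall dilution factor = 50.938 × 8.2727 × 17.815 = 7507
Final = 25.0 mg/mL / 7507 = 0.003330 mg/mL = 3.33 μg/mL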